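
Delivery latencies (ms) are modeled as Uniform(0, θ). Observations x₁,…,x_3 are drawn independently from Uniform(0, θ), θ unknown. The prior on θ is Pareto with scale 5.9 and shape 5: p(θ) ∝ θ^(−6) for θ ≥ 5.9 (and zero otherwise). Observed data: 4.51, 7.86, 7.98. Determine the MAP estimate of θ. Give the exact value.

θ̂_MAP = 7.98

The Uniform(0, θ) likelihood is θ^(−n) for θ ≥ max(xᵢ), zero otherwise. Here max(xᵢ) = 7.98.
Posterior ∝ θ^(−6) · θ^(−3) = θ^(−9) on θ ≥ max(5.9, 7.98) = 7.98.
This density is strictly decreasing in θ, so the posterior mode lies at the lower boundary of the support.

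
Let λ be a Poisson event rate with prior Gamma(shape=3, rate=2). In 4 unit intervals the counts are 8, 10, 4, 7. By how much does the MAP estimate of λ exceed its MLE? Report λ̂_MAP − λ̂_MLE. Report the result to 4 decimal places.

Σxᵢ = 29. Posterior is Gamma(32, 6); MAP = (32−1)/6 = 31/6 ≈ 5.16667.
MLE = x̄ = 29/4 ≈ 7.25000.
Difference = 31/6 − 29/4 = -25/12 ≈ -2.0833.

MAP − MLE = -2.0833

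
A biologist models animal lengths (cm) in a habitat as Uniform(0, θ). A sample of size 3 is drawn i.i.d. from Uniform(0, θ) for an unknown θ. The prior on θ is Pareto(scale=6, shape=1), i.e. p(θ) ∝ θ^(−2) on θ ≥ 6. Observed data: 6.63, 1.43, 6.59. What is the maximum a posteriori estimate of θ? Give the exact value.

θ̂_MAP = 6.63

The Uniform(0, θ) likelihood is θ^(−n) for θ ≥ max(xᵢ), zero otherwise. Here max(xᵢ) = 6.63.
Posterior ∝ θ^(−2) · θ^(−3) = θ^(−5) on θ ≥ max(6, 6.63) = 6.63.
This density is strictly decreasing in θ, so the posterior mode lies at the lower boundary of the support.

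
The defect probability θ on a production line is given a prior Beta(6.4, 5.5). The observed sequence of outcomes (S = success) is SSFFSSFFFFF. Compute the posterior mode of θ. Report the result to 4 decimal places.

θ̂_MAP = 0.4498

Prior: Beta(6.4, 5.5).
Data: 4 successes in 11 trials (from the sequence). The binomial likelihood contributes θ^4(1−θ)^7, so the posterior is Beta(6.4+4, 5.5+7) = Beta(10.4, 12.5).
For Beta(a, b) with a, b > 1 the mode is (a−1)/(a+b−2) = 9.4/20.9 ≈ 0.4498.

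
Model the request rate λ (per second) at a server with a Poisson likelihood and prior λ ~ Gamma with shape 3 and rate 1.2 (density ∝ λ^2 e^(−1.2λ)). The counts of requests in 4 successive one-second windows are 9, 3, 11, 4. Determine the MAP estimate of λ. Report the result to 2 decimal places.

Σxᵢ = 9+3+11+4 = 27, with n = 4.
Posterior ∝ λ^2e^(−1.2λ) · λ^27e^(−4λ) = λ^29e^(−5.2λ), i.e. Gamma(shape=30, rate=5.2).
The mode of a Gamma(a, b) with a ≥ 1 (shape–rate) is (a−1)/b = 29/5.2 ≈ 5.58.

λ̂_MAP = 5.58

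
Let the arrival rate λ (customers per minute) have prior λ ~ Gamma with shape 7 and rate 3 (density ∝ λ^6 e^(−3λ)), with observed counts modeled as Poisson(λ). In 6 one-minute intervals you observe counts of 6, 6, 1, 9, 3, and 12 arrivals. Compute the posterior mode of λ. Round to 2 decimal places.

Σxᵢ = 6+6+1+9+3+12 = 37, with n = 6.
Posterior ∝ λ^6e^(−3λ) · λ^37e^(−6λ) = λ^43e^(−9λ), i.e. Gamma(shape=44, rate=9).
The mode of a Gamma(a, b) with a ≥ 1 (shape–rate) is (a−1)/b = 43/9 ≈ 4.78.

λ̂_MAP = 4.78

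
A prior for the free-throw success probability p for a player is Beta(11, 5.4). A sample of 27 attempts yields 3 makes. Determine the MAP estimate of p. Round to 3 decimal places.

Prior: Beta(11, 5.4).
Data: 3 successes in 27 trials. The binomial likelihood contributes p^3(1−p)^24, so the posterior is Beta(11+3, 5.4+24) = Beta(14, 29.4).
For Beta(a, b) with a, b > 1 the mode is (a−1)/(a+b−2) = 13/41.4 ≈ 0.314.

p̂_MAP = 0.314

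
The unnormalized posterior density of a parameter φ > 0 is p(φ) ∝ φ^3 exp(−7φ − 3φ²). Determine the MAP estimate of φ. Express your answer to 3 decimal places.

φ̂_MAP = 0.333

ℓ'(φ) = 3/φ − 7 − 6φ. Setting this to zero and multiplying by φ: 6φ² + 7φ − 3 = 0.
φ = (−7 + √(7² + 4·6·3)) / (2·6) = (−7 + √121) / 12 = (−7 + 11)/12 = 1/3.
ℓ''(φ) = −3/φ² − 6 < 0, confirming a maximum.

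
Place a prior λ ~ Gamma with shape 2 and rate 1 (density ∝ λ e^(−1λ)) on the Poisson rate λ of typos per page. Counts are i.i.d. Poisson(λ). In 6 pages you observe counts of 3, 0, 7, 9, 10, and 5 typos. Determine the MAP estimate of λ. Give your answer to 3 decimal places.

λ̂_MAP = 5.000

Σxᵢ = 3+0+7+9+10+5 = 34, with n = 6.
Posterior ∝ λe^(−1λ) · λ^34e^(−6λ) = λ^35e^(−7λ), i.e. Gamma(shape=36, rate=7).
The mode of a Gamma(a, b) with a ≥ 1 (shape–rate) is (a−1)/b = 35/7 ≈ 5.000.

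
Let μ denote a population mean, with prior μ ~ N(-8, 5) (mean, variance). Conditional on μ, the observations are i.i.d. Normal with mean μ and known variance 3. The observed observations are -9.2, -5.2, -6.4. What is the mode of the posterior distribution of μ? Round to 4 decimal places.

μ̂_MAP = -7.1111

n = 3; x̄ = ((-9.2) + (-5.2) + (-6.4))/3 = -20.8/3 = -104/15 ≈ -6.9333.
For a Normal prior and Normal likelihood with known variance, the posterior is Normal; its mode equals its mean, the precision-weighted average.
Prior precision 1/σ₀² = 1/5 = 0.2; data precision n/σ² = 3/3 = 1.
μ̂ = (0.2·(-8) + 1·(-104/15)) / (0.2 + 1) = (-128/15)/1.2 = -64/9 ≈ -7.1111.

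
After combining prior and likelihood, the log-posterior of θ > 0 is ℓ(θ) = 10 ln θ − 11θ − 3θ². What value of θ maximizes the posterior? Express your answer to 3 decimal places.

ℓ'(θ) = 10/θ − 11 − 6θ. Setting this to zero and multiplying by θ: 6θ² + 11θ − 10 = 0.
θ = (−11 + √(11² + 4·6·10)) / (2·6) = (−11 + √361) / 12 = (−11 + 19)/12 = 2/3.
ℓ''(θ) = −10/θ² − 6 < 0, confirming a maximum.

θ̂_MAP = 0.667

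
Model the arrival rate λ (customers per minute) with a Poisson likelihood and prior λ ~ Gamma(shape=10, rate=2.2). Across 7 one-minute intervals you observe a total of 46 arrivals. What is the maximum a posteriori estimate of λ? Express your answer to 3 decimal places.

λ̂_MAP = 5.978

Σxᵢ = 46, n = 7.
Posterior ∝ λ^9e^(−2.2λ) · λ^46e^(−7λ) = λ^55e^(−9.2λ), i.e. Gamma(shape=56, rate=9.2).
The mode of a Gamma(a, b) with a ≥ 1 (shape–rate) is (a−1)/b = 55/9.2 ≈ 5.978.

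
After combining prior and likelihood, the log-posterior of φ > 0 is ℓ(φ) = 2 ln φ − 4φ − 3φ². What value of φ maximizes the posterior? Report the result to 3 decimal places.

φ̂_MAP = 0.333

ℓ'(φ) = 2/φ − 4 − 6φ. Setting this to zero and multiplying by φ: 6φ² + 4φ − 2 = 0.
φ = (−4 + √(4² + 4·6·2)) / (2·6) = (−4 + √64) / 12 = (−4 + 8)/12 = 1/3.
ℓ''(φ) = −2/φ² − 6 < 0, confirming a maximum.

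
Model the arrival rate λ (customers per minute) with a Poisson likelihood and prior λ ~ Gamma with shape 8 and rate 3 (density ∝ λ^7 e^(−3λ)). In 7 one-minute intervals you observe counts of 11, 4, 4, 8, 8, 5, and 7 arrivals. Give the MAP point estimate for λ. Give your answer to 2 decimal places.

Σxᵢ = 11+4+4+8+8+5+7 = 47, with n = 7.
Posterior ∝ λ^7e^(−3λ) · λ^47e^(−7λ) = λ^54e^(−10λ), i.e. Gamma(shape=55, rate=10).
The mode of a Gamma(a, b) with a ≥ 1 (shape–rate) is (a−1)/b = 54/10 ≈ 5.40.

λ̂_MAP = 5.40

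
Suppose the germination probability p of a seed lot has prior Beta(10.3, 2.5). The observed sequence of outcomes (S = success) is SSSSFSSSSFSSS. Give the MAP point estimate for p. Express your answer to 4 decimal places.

Prior: Beta(10.3, 2.5).
Data: 11 successes in 13 trials (from the sequence). The binomial likelihood contributes p^11(1−p)^2, so the posterior is Beta(10.3+11, 2.5+2) = Beta(21.3, 4.5).
For Beta(a, b) with a, b > 1 the mode is (a−1)/(a+b−2) = 20.3/23.8 ≈ 0.8529.

p̂_MAP = 0.8529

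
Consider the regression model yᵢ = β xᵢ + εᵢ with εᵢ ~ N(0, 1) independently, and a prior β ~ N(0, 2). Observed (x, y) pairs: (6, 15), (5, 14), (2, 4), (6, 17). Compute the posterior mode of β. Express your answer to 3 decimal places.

log p(β | y) = −Σ(yᵢ − βxᵢ)²/(2·1) − β²/(2·2) + const.
Setting the derivative to zero: Σxᵢ(yᵢ − βxᵢ)/1 − β/2 = 0, so β = Σxᵢyᵢ / (Σxᵢ² + σ²/τ²).
Σxᵢyᵢ = 6·15 + 5·14 + 2·4 + 6·17 = 270; Σxᵢ² = 101; σ²/τ² = 0.5.
β̂_MAP = 270 / (101 + 0.5) = 270/101.5 ≈ 2.660.

β̂_MAP = 2.660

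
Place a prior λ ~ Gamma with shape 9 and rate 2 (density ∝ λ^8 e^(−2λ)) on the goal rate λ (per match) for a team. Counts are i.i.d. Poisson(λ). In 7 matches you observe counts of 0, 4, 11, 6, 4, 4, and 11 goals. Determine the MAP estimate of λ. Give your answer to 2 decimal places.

Σxᵢ = 0+4+11+6+4+4+11 = 40, with n = 7.
Posterior ∝ λ^8e^(−2λ) · λ^40e^(−7λ) = λ^48e^(−9λ), i.e. Gamma(shape=49, rate=9).
The mode of a Gamma(a, b) with a ≥ 1 (shape–rate) is (a−1)/b = 48/9 ≈ 5.33.

λ̂_MAP = 5.33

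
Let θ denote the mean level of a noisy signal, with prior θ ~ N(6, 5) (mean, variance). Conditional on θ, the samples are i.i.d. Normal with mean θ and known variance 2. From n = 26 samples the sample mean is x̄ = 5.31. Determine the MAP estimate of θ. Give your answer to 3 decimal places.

θ̂_MAP = 5.320

n = 26, x̄ = 5.31.
For a Normal prior and Normal likelihood with known variance, the posterior is Normal; its mode equals its mean, the precision-weighted average.
Prior precision 1/σ₀² = 1/5 = 0.2; data precision n/σ² = 26/2 = 13.
θ̂ = (0.2·6 + 13·5.31) / (0.2 + 13) = 70.23/13.2 = 2341/440 ≈ 5.320.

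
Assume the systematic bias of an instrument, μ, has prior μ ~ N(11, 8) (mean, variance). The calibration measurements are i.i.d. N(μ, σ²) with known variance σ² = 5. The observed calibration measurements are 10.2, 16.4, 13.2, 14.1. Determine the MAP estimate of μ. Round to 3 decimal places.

μ̂_MAP = 13.141

n = 4; x̄ = (10.2 + 16.4 + 13.2 + 14.1)/4 = 53.9/4 = 13.475.
For a Normal prior and Normal likelihood with known variance, the posterior is Normal; its mode equals its mean, the precision-weighted average.
Prior precision 1/σ₀² = 1/8 = 0.125; data precision n/σ² = 4/5 = 0.8.
μ̂ = (0.125·11 + 0.8·13.475) / (0.125 + 0.8) = 12.155/0.925 = 2431/185 ≈ 13.141.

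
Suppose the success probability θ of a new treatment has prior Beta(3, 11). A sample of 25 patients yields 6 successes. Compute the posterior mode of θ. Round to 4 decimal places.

θ̂_MAP = 0.2162

Prior: Beta(3, 11).
Data: 6 successes in 25 trials. The binomial likelihood contributes θ^6(1−θ)^19, so the posterior is Beta(3+6, 11+19) = Beta(9, 30).
For Beta(a, b) with a, b > 1 the mode is (a−1)/(a+b−2) = 8/37 ≈ 0.2162.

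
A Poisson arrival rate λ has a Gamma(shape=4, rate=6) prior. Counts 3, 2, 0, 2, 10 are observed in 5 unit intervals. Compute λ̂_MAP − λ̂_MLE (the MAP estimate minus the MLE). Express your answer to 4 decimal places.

MAP − MLE = -1.5818

Σxᵢ = 17. Posterior is Gamma(21, 11); MAP = (21−1)/11 = 20/11 ≈ 1.81818.
MLE = x̄ = 17/5 ≈ 3.40000.
Difference = 20/11 − 17/5 = -87/55 ≈ -1.5818.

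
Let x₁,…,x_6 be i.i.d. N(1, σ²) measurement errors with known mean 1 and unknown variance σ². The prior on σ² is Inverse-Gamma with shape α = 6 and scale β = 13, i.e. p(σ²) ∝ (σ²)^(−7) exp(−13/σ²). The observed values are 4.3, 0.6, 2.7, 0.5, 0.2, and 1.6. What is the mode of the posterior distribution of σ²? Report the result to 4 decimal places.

σ̂²_MAP = 2.0595

Sum of squared deviations about the known mean: SS = (4.3−1)² + (0.6−1)² + (2.7−1)² + (0.5−1)² + (0.2−1)² + (1.6−1)² = 15.19.
The Normal likelihood contributes (σ²)^(−n/2) exp(−SS/(2σ²)), so the posterior is Inverse-Gamma(α + n/2, β + SS/2) = Inverse-Gamma(9, 20.595).
The mode of Inverse-Gamma(a, b) is b/(a+1) = 20.595/10 ≈ 2.0595.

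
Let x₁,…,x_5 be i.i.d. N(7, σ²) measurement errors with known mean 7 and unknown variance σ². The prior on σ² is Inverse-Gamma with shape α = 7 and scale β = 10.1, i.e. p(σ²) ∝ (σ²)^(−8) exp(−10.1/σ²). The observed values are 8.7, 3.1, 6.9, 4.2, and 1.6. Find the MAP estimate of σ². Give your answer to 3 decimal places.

Sum of squared deviations about the known mean: SS = (8.7−7)² + (3.1−7)² + (6.9−7)² + (4.2−7)² + (1.6−7)² = 55.11.
The Normal likelihood contributes (σ²)^(−n/2) exp(−SS/(2σ²)), so the posterior is Inverse-Gamma(α + n/2, β + SS/2) = Inverse-Gamma(9.5, 37.655).
The mode of Inverse-Gamma(a, b) is b/(a+1) = 37.655/10.5 ≈ 3.586.

σ̂²_MAP = 3.586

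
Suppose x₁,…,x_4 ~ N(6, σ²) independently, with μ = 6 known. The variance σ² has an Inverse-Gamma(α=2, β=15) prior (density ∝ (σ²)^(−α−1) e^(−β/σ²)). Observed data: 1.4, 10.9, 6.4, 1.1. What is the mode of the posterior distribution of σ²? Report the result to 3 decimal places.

σ̂²_MAP = 9.934

Sum of squared deviations about the known mean: SS = (1.4−6)² + (10.9−6)² + (6.4−6)² + (1.1−6)² = 69.34.
The Normal likelihood contributes (σ²)^(−n/2) exp(−SS/(2σ²)), so the posterior is Inverse-Gamma(α + n/2, β + SS/2) = Inverse-Gamma(4, 49.67).
The mode of Inverse-Gamma(a, b) is b/(a+1) = 49.67/5 ≈ 9.934.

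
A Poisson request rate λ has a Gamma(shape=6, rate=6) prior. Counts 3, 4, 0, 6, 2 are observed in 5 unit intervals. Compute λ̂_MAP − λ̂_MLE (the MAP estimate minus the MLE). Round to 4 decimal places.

Σxᵢ = 15. Posterior is Gamma(21, 11); MAP = (21−1)/11 = 20/11 ≈ 1.81818.
MLE = x̄ = 15/5 ≈ 3.00000.
Difference = 20/11 − 15/5 = -13/11 ≈ -1.1818.

MAP − MLE = -1.1818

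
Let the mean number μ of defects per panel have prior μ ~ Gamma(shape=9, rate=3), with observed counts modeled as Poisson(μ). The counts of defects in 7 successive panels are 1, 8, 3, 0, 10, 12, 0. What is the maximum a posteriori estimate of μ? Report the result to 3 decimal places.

μ̂_MAP = 4.200

Σxᵢ = 1+8+3+0+10+12+0 = 34, with n = 7.
Posterior ∝ μ^8e^(−3μ) · μ^34e^(−7μ) = μ^42e^(−10μ), i.e. Gamma(shape=43, rate=10).
The mode of a Gamma(a, b) with a ≥ 1 (shape–rate) is (a−1)/b = 42/10 ≈ 4.200.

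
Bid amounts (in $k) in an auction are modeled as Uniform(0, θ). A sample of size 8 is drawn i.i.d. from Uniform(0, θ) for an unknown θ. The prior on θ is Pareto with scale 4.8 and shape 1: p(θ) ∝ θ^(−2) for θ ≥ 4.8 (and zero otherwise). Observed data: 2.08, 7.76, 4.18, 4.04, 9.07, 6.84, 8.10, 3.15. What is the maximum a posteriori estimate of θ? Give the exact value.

The Uniform(0, θ) likelihood is θ^(−n) for θ ≥ max(xᵢ), zero otherwise. Here max(xᵢ) = 9.07.
Posterior ∝ θ^(−2) · θ^(−8) = θ^(−10) on θ ≥ max(4.8, 9.07) = 9.07.
This density is strictly decreasing in θ, so the posterior mode lies at the lower boundary of the support.

θ̂_MAP = 9.07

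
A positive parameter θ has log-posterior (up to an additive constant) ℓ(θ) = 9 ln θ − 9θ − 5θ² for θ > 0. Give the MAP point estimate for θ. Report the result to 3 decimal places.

θ̂_MAP = 0.600

ℓ'(θ) = 9/θ − 9 − 10θ. Setting this to zero and multiplying by θ: 10θ² + 9θ − 9 = 0.
θ = (−9 + √(9² + 4·10·9)) / (2·10) = (−9 + √441) / 20 = (−9 + 21)/20 = 3/5.
ℓ''(θ) = −9/θ² − 10 < 0, confirming a maximum.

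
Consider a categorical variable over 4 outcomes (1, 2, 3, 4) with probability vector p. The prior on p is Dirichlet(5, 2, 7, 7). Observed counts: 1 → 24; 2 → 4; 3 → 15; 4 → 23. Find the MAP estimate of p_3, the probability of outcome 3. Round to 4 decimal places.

The posterior is Dirichlet(αᵢ + nᵢ) = Dirichlet(29, 6, 22, 30).
For a Dirichlet(a₁,…,a_K) with all aᵢ > 1, the mode has j-th component (aⱼ − 1)/(Σaᵢ − K).
Here Σaᵢ = 87 and K = 4, so p_3 = (22 − 1)/(87 − 4) = 21/83 ≈ 0.2530.

MAP estimate: 0.2530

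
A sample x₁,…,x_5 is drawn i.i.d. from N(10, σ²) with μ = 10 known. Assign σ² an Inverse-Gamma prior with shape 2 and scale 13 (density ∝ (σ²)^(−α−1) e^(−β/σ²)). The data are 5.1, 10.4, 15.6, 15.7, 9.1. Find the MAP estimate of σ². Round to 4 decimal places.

Sum of squared deviations about the known mean: SS = (5.1−10)² + (10.4−10)² + (15.6−10)² + (15.7−10)² + (9.1−10)² = 88.83.
The Normal likelihood contributes (σ²)^(−n/2) exp(−SS/(2σ²)), so the posterior is Inverse-Gamma(α + n/2, β + SS/2) = Inverse-Gamma(4.5, 57.415).
The mode of Inverse-Gamma(a, b) is b/(a+1) = 57.415/5.5 ≈ 10.4391.

σ̂²_MAP = 10.4391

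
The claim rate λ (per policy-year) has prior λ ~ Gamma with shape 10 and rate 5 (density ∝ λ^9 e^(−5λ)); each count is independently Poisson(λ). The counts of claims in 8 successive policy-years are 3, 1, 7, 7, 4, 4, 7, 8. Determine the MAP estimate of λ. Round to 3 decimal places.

λ̂_MAP = 3.846

Σxᵢ = 3+1+7+7+4+4+7+8 = 41, with n = 8.
Posterior ∝ λ^9e^(−5λ) · λ^41e^(−8λ) = λ^50e^(−13λ), i.e. Gamma(shape=51, rate=13).
The mode of a Gamma(a, b) with a ≥ 1 (shape–rate) is (a−1)/b = 50/13 ≈ 3.846.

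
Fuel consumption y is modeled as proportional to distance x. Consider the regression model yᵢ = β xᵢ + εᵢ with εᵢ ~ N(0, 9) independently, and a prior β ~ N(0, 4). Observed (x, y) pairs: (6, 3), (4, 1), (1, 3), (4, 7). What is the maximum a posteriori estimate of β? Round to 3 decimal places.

log p(β | y) = −Σ(yᵢ − βxᵢ)²/(2·9) − β²/(2·4) + const.
Setting the derivative to zero: Σxᵢ(yᵢ − βxᵢ)/9 − β/4 = 0, so β = Σxᵢyᵢ / (Σxᵢ² + σ²/τ²).
Σxᵢyᵢ = 6·3 + 4·1 + 1·3 + 4·7 = 53; Σxᵢ² = 69; σ²/τ² = 2.25.
β̂_MAP = 53 / (69 + 2.25) = 53/71.25 ≈ 0.744.

β̂_MAP = 0.744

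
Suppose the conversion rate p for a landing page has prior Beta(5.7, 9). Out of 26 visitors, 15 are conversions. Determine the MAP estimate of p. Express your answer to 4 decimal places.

Prior: Beta(5.7, 9).
Data: 15 successes in 26 trials. The binomial likelihood contributes p^15(1−p)^11, so the posterior is Beta(5.7+15, 9+11) = Beta(20.7, 20).
For Beta(a, b) with a, b > 1 the mode is (a−1)/(a+b−2) = 19.7/38.7 ≈ 0.5090.

p̂_MAP = 0.5090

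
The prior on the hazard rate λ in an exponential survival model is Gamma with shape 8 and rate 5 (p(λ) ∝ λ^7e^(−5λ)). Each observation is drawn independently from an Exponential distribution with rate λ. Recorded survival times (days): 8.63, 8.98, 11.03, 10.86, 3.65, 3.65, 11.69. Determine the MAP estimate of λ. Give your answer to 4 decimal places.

λ̂_MAP = 0.2205

The Exponential(rate=λ) likelihood is ∝ λ^n e^(−λΣtᵢ). Here n = 7 and Σtᵢ = 8.63 + 8.98 + 11.03 + 10.86 + 3.65 + 3.65 + 11.69 = 58.49.
Posterior ∝ λ^7e^(−5λ) · λ^7e^(−58.49λ) = λ^14e^(−63.49λ), i.e. Gamma(15, 63.49).
Mode = (a−1)/b = 14/63.49 ≈ 0.2205.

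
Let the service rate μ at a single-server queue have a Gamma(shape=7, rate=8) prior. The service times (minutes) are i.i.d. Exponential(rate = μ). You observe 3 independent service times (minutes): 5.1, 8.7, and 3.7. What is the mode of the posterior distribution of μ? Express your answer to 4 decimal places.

The Exponential(rate=μ) likelihood is ∝ μ^n e^(−μΣtᵢ). Here n = 3 and Σtᵢ = 5.1 + 8.7 + 3.7 = 17.5.
Posterior ∝ μ^6e^(−8μ) · μ^3e^(−17.5μ) = μ^9e^(−25.5μ), i.e. Gamma(10, 25.5).
Mode = (a−1)/b = 9/25.5 ≈ 0.3529.

μ̂_MAP = 0.3529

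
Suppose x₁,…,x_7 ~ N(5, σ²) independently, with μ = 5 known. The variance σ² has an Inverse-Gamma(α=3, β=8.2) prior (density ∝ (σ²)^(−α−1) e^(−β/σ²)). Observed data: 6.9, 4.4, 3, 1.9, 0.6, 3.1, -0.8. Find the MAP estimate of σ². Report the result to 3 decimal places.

Sum of squared deviations about the known mean: SS = (6.9−5)² + (4.4−5)² + (3−5)² + (1.9−5)² + (0.6−5)² + (3.1−5)² + (-0.8−5)² = 74.19.
The Normal likelihood contributes (σ²)^(−n/2) exp(−SS/(2σ²)), so the posterior is Inverse-Gamma(α + n/2, β + SS/2) = Inverse-Gamma(6.5, 45.295).
The mode of Inverse-Gamma(a, b) is b/(a+1) = 45.295/7.5 ≈ 6.039.

σ̂²_MAP = 6.039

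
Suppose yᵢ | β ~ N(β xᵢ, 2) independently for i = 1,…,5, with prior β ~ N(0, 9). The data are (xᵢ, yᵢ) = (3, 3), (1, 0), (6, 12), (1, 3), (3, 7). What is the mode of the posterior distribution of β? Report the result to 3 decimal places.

β̂_MAP = 1.868

log p(β | y) = −Σ(yᵢ − βxᵢ)²/(2·2) − β²/(2·9) + const.
Setting the derivative to zero: Σxᵢ(yᵢ − βxᵢ)/2 − β/9 = 0, so β = Σxᵢyᵢ / (Σxᵢ² + σ²/τ²).
Σxᵢyᵢ = 3·3 + 1·0 + 6·12 + 1·3 + 3·7 = 105; Σxᵢ² = 56; σ²/τ² = 2/9.
β̂_MAP = 105 / (56 + 2/9) = 105/(506/9) = 945/506 ≈ 1.868.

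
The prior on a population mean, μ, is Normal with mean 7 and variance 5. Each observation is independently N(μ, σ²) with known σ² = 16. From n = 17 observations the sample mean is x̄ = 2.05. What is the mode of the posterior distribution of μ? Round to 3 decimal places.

μ̂_MAP = 2.834

n = 17, x̄ = 2.05.
For a Normal prior and Normal likelihood with known variance, the posterior is Normal; its mode equals its mean, the precision-weighted average.
Prior precision 1/σ₀² = 1/5 = 0.2; data precision n/σ² = 17/16 = 1.0625.
μ̂ = (0.2·7 + 1.0625·2.05) / (0.2 + 1.0625) = 3.578125/1.2625 = 1145/404 ≈ 2.834.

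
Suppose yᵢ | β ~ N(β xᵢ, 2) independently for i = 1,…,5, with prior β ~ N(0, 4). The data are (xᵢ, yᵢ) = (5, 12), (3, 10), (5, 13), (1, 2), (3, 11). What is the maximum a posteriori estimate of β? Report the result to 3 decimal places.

log p(β | y) = −Σ(yᵢ − βxᵢ)²/(2·2) − β²/(2·4) + const.
Setting the derivative to zero: Σxᵢ(yᵢ − βxᵢ)/2 − β/4 = 0, so β = Σxᵢyᵢ / (Σxᵢ² + σ²/τ²).
Σxᵢyᵢ = 5·12 + 3·10 + 5·13 + 1·2 + 3·11 = 190; Σxᵢ² = 69; σ²/τ² = 0.5.
β̂_MAP = 190 / (69 + 0.5) = 190/69.5 ≈ 2.734.

β̂_MAP = 2.734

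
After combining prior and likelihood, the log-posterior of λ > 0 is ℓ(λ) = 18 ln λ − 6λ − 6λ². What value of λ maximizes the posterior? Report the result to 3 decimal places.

ℓ'(λ) = 18/λ − 6 − 12λ. Setting this to zero and multiplying by λ: 12λ² + 6λ − 18 = 0.
λ = (−6 + √(6² + 4·12·18)) / (2·12) = (−6 + √900) / 24 = (−6 + 30)/24 = 1.
ℓ''(λ) = −18/λ² − 12 < 0, confirming a maximum.

λ̂_MAP = 1.000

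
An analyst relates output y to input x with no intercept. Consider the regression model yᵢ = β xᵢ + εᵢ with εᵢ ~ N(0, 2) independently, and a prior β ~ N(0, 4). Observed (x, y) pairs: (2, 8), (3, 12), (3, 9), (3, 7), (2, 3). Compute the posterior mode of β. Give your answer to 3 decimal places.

log p(β | y) = −Σ(yᵢ − βxᵢ)²/(2·2) − β²/(2·4) + const.
Setting the derivative to zero: Σxᵢ(yᵢ − βxᵢ)/2 − β/4 = 0, so β = Σxᵢyᵢ / (Σxᵢ² + σ²/τ²).
Σxᵢyᵢ = 2·8 + 3·12 + 3·9 + 3·7 + 2·3 = 106; Σxᵢ² = 35; σ²/τ² = 0.5.
β̂_MAP = 106 / (35 + 0.5) = 106/35.5 ≈ 2.986.

β̂_MAP = 2.986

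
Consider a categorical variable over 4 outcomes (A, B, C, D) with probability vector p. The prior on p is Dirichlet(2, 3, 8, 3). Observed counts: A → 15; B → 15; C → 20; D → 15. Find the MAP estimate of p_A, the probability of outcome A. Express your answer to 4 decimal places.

MAP estimate of p_A = 0.2078

The posterior is Dirichlet(αᵢ + nᵢ) = Dirichlet(17, 18, 28, 18).
For a Dirichlet(a₁,…,a_K) with all aᵢ > 1, the mode has j-th component (aⱼ − 1)/(Σaᵢ − K).
Here Σaᵢ = 81 and K = 4, so p_A = (17 − 1)/(81 − 4) = 16/77 ≈ 0.2078.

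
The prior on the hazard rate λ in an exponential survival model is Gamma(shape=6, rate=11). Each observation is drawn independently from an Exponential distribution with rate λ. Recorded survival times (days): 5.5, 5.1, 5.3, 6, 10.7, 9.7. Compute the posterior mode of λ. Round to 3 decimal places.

The Exponential(rate=λ) likelihood is ∝ λ^n e^(−λΣtᵢ). Here n = 6 and Σtᵢ = 5.5 + 5.1 + 5.3 + 6 + 10.7 + 9.7 = 42.3.
Posterior ∝ λ^5e^(−11λ) · λ^6e^(−42.3λ) = λ^11e^(−53.3λ), i.e. Gamma(12, 53.3).
Mode = (a−1)/b = 11/53.3 ≈ 0.206.

λ̂_MAP = 0.206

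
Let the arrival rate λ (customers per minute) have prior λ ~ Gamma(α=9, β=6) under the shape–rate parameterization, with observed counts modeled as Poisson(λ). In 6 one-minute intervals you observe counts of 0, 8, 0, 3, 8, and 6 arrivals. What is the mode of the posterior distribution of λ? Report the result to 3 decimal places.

Σxᵢ = 0+8+0+3+8+6 = 25, with n = 6.
Posterior ∝ λ^8e^(−6λ) · λ^25e^(−6λ) = λ^33e^(−12λ), i.e. Gamma(shape=34, rate=12).
The mode of a Gamma(a, b) with a ≥ 1 (shape–rate) is (a−1)/b = 33/12 ≈ 2.750.

λ̂_MAP = 2.750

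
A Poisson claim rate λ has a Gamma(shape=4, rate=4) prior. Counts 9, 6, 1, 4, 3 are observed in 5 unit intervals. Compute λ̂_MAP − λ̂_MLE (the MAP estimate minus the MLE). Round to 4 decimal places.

Σxᵢ = 23. Posterior is Gamma(27, 9); MAP = (27−1)/9 = 26/9 ≈ 2.88889.
MLE = x̄ = 23/5 ≈ 4.60000.
Difference = 26/9 − 23/5 = -77/45 ≈ -1.7111.

MAP − MLE = -1.7111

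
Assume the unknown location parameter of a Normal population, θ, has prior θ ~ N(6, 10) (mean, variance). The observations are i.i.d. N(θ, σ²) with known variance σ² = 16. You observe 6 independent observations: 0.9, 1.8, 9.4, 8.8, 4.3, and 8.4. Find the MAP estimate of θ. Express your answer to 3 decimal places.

θ̂_MAP = 5.684

n = 6; x̄ = (0.9 + 1.8 + 9.4 + 8.8 + 4.3 + 8.4)/6 = 33.6/6 = 5.6.
For a Normal prior and Normal likelihood with known variance, the posterior is Normal; its mode equals its mean, the precision-weighted average.
Prior precision 1/σ₀² = 1/10 = 0.1; data precision n/σ² = 6/16 = 0.375.
θ̂ = (0.1·6 + 0.375·5.6) / (0.1 + 0.375) = 2.7/0.475 = 108/19 ≈ 5.684.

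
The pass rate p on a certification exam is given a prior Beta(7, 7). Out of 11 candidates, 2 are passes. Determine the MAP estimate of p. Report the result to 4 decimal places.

Prior: Beta(7, 7).
Data: 2 successes in 11 trials. The binomial likelihood contributes p^2(1−p)^9, so the posterior is Beta(7+2, 7+9) = Beta(9, 16).
For Beta(a, b) with a, b > 1 the mode is (a−1)/(a+b−2) = 8/23 ≈ 0.3478.

p̂_MAP = 0.3478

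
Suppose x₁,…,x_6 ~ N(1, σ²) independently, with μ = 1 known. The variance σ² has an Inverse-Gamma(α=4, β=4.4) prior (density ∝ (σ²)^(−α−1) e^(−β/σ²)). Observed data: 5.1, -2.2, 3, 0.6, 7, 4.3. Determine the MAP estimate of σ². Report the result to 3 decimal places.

σ̂²_MAP = 5.431

Sum of squared deviations about the known mean: SS = (5.1−1)² + (-2.2−1)² + (3−1)² + (0.6−1)² + (7−1)² + (4.3−1)² = 78.1.
The Normal likelihood contributes (σ²)^(−n/2) exp(−SS/(2σ²)), so the posterior is Inverse-Gamma(α + n/2, β + SS/2) = Inverse-Gamma(7, 43.45).
The mode of Inverse-Gamma(a, b) is b/(a+1) = 43.45/8 ≈ 5.431.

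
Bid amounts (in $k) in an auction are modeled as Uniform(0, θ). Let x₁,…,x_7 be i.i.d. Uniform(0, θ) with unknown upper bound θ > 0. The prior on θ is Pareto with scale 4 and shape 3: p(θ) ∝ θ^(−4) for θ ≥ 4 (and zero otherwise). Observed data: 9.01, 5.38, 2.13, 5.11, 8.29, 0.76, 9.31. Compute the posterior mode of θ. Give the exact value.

θ̂_MAP = 9.31

The Uniform(0, θ) likelihood is θ^(−n) for θ ≥ max(xᵢ), zero otherwise. Here max(xᵢ) = 9.31.
Posterior ∝ θ^(−4) · θ^(−7) = θ^(−11) on θ ≥ max(4, 9.31) = 9.31.
This density is strictly decreasing in θ, so the posterior mode lies at the lower boundary of the support.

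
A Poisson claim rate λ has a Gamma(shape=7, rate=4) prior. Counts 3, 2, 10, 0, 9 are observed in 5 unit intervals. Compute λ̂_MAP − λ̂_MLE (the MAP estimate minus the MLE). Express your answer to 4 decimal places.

Σxᵢ = 24. Posterior is Gamma(31, 9); MAP = (31−1)/9 = 30/9 ≈ 3.33333.
MLE = x̄ = 24/5 ≈ 4.80000.
Difference = 30/9 − 24/5 = -22/15 ≈ -1.4667.

MAP − MLE = -1.4667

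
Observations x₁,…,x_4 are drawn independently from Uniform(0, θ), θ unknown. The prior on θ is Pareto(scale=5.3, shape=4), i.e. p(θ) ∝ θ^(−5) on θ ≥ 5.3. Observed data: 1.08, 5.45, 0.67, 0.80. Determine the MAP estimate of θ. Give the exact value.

The Uniform(0, θ) likelihood is θ^(−n) for θ ≥ max(xᵢ), zero otherwise. Here max(xᵢ) = 5.45.
Posterior ∝ θ^(−5) · θ^(−4) = θ^(−9) on θ ≥ max(5.3, 5.45) = 5.45.
This density is strictly decreasing in θ, so the posterior mode lies at the lower boundary of the support.

θ̂_MAP = 5.45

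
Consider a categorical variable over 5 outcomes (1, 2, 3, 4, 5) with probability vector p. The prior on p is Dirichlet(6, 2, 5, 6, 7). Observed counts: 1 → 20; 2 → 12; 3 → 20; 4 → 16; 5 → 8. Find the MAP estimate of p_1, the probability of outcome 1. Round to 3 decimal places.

MAP estimate: 0.258

The posterior is Dirichlet(αᵢ + nᵢ) = Dirichlet(26, 14, 25, 22, 15).
For a Dirichlet(a₁,…,a_K) with all aᵢ > 1, the mode has j-th component (aⱼ − 1)/(Σaᵢ − K).
Here Σaᵢ = 102 and K = 5, so p_1 = (26 − 1)/(102 − 5) = 25/97 ≈ 0.258.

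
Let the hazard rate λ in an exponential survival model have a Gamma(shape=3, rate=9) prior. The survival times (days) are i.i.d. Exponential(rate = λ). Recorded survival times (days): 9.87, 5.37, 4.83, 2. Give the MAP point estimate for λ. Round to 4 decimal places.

The Exponential(rate=λ) likelihood is ∝ λ^n e^(−λΣtᵢ). Here n = 4 and Σtᵢ = 9.87 + 5.37 + 4.83 + 2 = 22.07.
Posterior ∝ λ^2e^(−9λ) · λ^4e^(−22.07λ) = λ^6e^(−31.07λ), i.e. Gamma(7, 31.07).
Mode = (a−1)/b = 6/31.07 ≈ 0.1931.

λ̂_MAP = 0.1931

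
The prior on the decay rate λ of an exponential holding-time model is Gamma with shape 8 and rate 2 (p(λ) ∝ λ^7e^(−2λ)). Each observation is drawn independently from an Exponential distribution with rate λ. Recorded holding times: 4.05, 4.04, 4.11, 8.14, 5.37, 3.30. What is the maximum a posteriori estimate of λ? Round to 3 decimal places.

The Exponential(rate=λ) likelihood is ∝ λ^n e^(−λΣtᵢ). Here n = 6 and Σtᵢ = 4.05 + 4.04 + 4.11 + 8.14 + 5.37 + 3.30 = 29.01.
Posterior ∝ λ^7e^(−2λ) · λ^6e^(−29.01λ) = λ^13e^(−31.01λ), i.e. Gamma(14, 31.01).
Mode = (a−1)/b = 13/31.01 ≈ 0.419.

λ̂_MAP = 0.419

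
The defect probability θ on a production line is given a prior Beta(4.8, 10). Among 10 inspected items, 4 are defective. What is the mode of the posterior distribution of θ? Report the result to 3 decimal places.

θ̂_MAP = 0.342

Prior: Beta(4.8, 10).
Data: 4 successes in 10 trials. The binomial likelihood contributes θ^4(1−θ)^6, so the posterior is Beta(4.8+4, 10+6) = Beta(8.8, 16).
For Beta(a, b) with a, b > 1 the mode is (a−1)/(a+b−2) = 7.8/22.8 ≈ 0.342.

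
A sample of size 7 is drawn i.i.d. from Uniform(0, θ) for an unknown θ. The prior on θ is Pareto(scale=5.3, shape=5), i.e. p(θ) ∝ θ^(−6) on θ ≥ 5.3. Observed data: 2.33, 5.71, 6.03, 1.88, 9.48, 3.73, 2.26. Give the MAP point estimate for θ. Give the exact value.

θ̂_MAP = 9.48

The Uniform(0, θ) likelihood is θ^(−n) for θ ≥ max(xᵢ), zero otherwise. Here max(xᵢ) = 9.48.
Posterior ∝ θ^(−6) · θ^(−7) = θ^(−13) on θ ≥ max(5.3, 9.48) = 9.48.
This density is strictly decreasing in θ, so the posterior mode lies at the lower boundary of the support.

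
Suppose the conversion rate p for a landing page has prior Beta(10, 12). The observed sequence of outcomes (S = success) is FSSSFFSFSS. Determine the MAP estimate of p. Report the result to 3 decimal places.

Prior: Beta(10, 12).
Data: 6 successes in 10 trials (from the sequence). The binomial likelihood contributes p^6(1−p)^4, so the posterior is Beta(10+6, 12+4) = Beta(16, 16).
For Beta(a, b) with a, b > 1 the mode is (a−1)/(a+b−2) = 15/30 ≈ 0.500.

p̂_MAP = 0.500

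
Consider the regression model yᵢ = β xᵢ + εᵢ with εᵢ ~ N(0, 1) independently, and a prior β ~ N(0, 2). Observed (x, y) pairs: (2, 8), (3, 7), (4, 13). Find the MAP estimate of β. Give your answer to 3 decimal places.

β̂_MAP = 3.017

log p(β | y) = −Σ(yᵢ − βxᵢ)²/(2·1) − β²/(2·2) + const.
Setting the derivative to zero: Σxᵢ(yᵢ − βxᵢ)/1 − β/2 = 0, so β = Σxᵢyᵢ / (Σxᵢ² + σ²/τ²).
Σxᵢyᵢ = 2·8 + 3·7 + 4·13 = 89; Σxᵢ² = 29; σ²/τ² = 0.5.
β̂_MAP = 89 / (29 + 0.5) = 89/29.5 ≈ 3.017.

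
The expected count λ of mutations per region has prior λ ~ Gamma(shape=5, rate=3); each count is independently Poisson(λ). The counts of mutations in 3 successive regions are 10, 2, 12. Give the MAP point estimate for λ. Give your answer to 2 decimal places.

Σxᵢ = 10+2+12 = 24, with n = 3.
Posterior ∝ λ^4e^(−3λ) · λ^24e^(−3λ) = λ^28e^(−6λ), i.e. Gamma(shape=29, rate=6).
The mode of a Gamma(a, b) with a ≥ 1 (shape–rate) is (a−1)/b = 28/6 ≈ 4.67.

λ̂_MAP = 4.67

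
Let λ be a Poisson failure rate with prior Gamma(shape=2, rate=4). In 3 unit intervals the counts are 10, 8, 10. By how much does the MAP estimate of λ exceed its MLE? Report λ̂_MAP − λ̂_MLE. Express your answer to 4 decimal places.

Σxᵢ = 28. Posterior is Gamma(30, 7); MAP = (30−1)/7 = 29/7 ≈ 4.14286.
MLE = x̄ = 28/3 ≈ 9.33333.
Difference = 29/7 − 28/3 = -109/21 ≈ -5.1905.

MAP − MLE = -5.1905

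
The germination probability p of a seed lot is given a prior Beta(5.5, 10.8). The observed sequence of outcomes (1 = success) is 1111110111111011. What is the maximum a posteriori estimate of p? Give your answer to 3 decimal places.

p̂_MAP = 0.611

Prior: Beta(5.5, 10.8).
Data: 14 successes in 16 trials (from the sequence). The binomial likelihood contributes p^14(1−p)^2, so the posterior is Beta(5.5+14, 10.8+2) = Beta(19.5, 12.8).
For Beta(a, b) with a, b > 1 the mode is (a−1)/(a+b−2) = 18.5/30.3 ≈ 0.611.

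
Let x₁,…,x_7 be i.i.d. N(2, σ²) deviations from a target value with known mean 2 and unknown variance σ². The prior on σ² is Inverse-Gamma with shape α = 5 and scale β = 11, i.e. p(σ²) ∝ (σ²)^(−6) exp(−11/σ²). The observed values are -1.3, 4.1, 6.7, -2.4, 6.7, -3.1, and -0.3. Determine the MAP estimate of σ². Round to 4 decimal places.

Sum of squared deviations about the known mean: SS = (-1.3−2)² + (4.1−2)² + (6.7−2)² + (-2.4−2)² + (6.7−2)² + (-3.1−2)² + (-0.3−2)² = 110.14.
The Normal likelihood contributes (σ²)^(−n/2) exp(−SS/(2σ²)), so the posterior is Inverse-Gamma(α + n/2, β + SS/2) = Inverse-Gamma(8.5, 66.07).
The mode of Inverse-Gamma(a, b) is b/(a+1) = 66.07/9.5 ≈ 6.9547.

σ̂²_MAP = 6.9547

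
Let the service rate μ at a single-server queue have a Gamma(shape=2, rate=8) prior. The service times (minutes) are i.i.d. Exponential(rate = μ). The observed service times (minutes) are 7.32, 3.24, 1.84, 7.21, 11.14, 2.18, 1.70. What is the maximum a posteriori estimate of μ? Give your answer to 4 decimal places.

μ̂_MAP = 0.1877

The Exponential(rate=μ) likelihood is ∝ μ^n e^(−μΣtᵢ). Here n = 7 and Σtᵢ = 7.32 + 3.24 + 1.84 + 7.21 + 11.14 + 2.18 + 1.70 = 34.63.
Posterior ∝ μe^(−8μ) · μ^7e^(−34.63μ) = μ^8e^(−42.63μ), i.e. Gamma(9, 42.63).
Mode = (a−1)/b = 8/42.63 ≈ 0.1877.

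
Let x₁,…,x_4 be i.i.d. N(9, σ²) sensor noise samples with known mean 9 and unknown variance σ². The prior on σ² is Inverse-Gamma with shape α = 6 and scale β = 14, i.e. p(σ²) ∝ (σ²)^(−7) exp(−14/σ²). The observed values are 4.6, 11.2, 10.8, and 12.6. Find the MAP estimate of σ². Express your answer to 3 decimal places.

Sum of squared deviations about the known mean: SS = (4.6−9)² + (11.2−9)² + (10.8−9)² + (12.6−9)² = 40.4.
The Normal likelihood contributes (σ²)^(−n/2) exp(−SS/(2σ²)), so the posterior is Inverse-Gamma(α + n/2, β + SS/2) = Inverse-Gamma(8, 34.2).
The mode of Inverse-Gamma(a, b) is b/(a+1) = 34.2/9 ≈ 3.800.

σ̂²_MAP = 3.800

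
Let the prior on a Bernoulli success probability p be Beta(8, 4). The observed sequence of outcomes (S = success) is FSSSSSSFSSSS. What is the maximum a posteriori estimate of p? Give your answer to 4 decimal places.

p̂_MAP = 0.7727

Prior: Beta(8, 4).
Data: 10 successes in 12 trials (from the sequence). The binomial likelihood contributes p^10(1−p)^2, so the posterior is Beta(8+10, 4+2) = Beta(18, 6).
For Beta(a, b) with a, b > 1 the mode is (a−1)/(a+b−2) = 17/22 ≈ 0.7727.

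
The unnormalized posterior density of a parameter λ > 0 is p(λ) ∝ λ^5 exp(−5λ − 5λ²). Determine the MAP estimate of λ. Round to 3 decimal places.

λ̂_MAP = 0.500

ℓ'(λ) = 5/λ − 5 − 10λ. Setting this to zero and multiplying by λ: 10λ² + 5λ − 5 = 0.
λ = (−5 + √(5² + 4·10·5)) / (2·10) = (−5 + √225) / 20 = (−5 + 15)/20 = 1/2.
ℓ''(λ) = −5/λ² − 10 < 0, confirming a maximum.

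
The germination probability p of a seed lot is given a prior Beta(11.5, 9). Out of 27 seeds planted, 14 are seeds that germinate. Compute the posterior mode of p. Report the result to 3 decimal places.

Prior: Beta(11.5, 9).
Data: 14 successes in 27 trials. The binomial likelihood contributes p^14(1−p)^13, so the posterior is Beta(11.5+14, 9+13) = Beta(25.5, 22).
For Beta(a, b) with a, b > 1 the mode is (a−1)/(a+b−2) = 24.5/45.5 ≈ 0.538.

p̂_MAP = 0.538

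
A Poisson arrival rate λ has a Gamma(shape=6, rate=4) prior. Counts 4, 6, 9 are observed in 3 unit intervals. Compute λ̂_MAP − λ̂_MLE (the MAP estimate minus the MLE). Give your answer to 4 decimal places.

Σxᵢ = 19. Posterior is Gamma(25, 7); MAP = (25−1)/7 = 24/7 ≈ 3.42857.
MLE = x̄ = 19/3 ≈ 6.33333.
Difference = 24/7 − 19/3 = -61/21 ≈ -2.9048.

MAP − MLE = -2.9048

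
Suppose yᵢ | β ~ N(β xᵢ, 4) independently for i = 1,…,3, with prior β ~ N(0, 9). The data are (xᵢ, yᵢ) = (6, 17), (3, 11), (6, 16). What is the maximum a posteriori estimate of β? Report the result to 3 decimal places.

log p(β | y) = −Σ(yᵢ − βxᵢ)²/(2·4) − β²/(2·9) + const.
Setting the derivative to zero: Σxᵢ(yᵢ − βxᵢ)/4 − β/9 = 0, so β = Σxᵢyᵢ / (Σxᵢ² + σ²/τ²).
Σxᵢyᵢ = 6·17 + 3·11 + 6·16 = 231; Σxᵢ² = 81; σ²/τ² = 4/9.
β̂_MAP = 231 / (81 + 4/9) = 231/(733/9) = 2079/733 ≈ 2.836.

β̂_MAP = 2.836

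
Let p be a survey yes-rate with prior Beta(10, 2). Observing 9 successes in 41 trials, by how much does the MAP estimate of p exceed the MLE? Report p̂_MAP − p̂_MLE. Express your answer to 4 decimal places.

Posterior is Beta(19, 34); MAP = (19−1)/(53−2) = 18/51 ≈ 0.35294.
MLE ignores the prior: p̂_MLE = k/n = 9/41 ≈ 0.21951.
Difference = 18/51 − 9/41 = 93/697 ≈ 0.1334.

MAP − MLE = 0.1334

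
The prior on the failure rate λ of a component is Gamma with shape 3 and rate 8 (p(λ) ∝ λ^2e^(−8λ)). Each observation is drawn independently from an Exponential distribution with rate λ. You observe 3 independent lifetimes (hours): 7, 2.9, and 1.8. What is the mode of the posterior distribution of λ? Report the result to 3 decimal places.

λ̂_MAP = 0.254

The Exponential(rate=λ) likelihood is ∝ λ^n e^(−λΣtᵢ). Here n = 3 and Σtᵢ = 7 + 2.9 + 1.8 = 11.7.
Posterior ∝ λ^2e^(−8λ) · λ^3e^(−11.7λ) = λ^5e^(−19.7λ), i.e. Gamma(6, 19.7).
Mode = (a−1)/b = 5/19.7 ≈ 0.254.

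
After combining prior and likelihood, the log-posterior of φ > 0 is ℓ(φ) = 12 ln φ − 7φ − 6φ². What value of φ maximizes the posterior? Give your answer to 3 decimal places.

φ̂_MAP = 0.750

ℓ'(φ) = 12/φ − 7 − 12φ. Setting this to zero and multiplying by φ: 12φ² + 7φ − 12 = 0.
φ = (−7 + √(7² + 4·12·12)) / (2·12) = (−7 + √625) / 24 = (−7 + 25)/24 = 3/4.
ℓ''(φ) = −12/φ² − 12 < 0, confirming a maximum.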